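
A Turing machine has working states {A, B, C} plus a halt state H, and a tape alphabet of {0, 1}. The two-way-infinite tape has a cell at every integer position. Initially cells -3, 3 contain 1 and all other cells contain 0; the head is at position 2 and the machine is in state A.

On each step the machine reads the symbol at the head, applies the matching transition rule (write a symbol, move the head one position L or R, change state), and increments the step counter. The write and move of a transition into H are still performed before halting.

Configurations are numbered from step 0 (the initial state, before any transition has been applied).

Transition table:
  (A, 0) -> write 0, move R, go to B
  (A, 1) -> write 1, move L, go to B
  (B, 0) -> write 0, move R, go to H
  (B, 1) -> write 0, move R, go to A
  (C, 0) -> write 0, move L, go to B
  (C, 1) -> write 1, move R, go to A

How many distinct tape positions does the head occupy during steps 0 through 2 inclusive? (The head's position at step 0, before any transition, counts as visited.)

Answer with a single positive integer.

Step 1: in state A at pos 2, read 0 -> (A,0)->write 0,move R,goto B. Now: state=B, head=3, tape[-4..4]=010000010 (head:        ^)
Step 2: in state B at pos 3, read 1 -> (B,1)->write 0,move R,goto A. Now: state=A, head=4, tape[-4..5]=0100000000 (head:         ^)
Head positions at steps 0..2: starting at 2, distinct positions visited = {2, 3, 4} -> 3 position(s)

Answer: 3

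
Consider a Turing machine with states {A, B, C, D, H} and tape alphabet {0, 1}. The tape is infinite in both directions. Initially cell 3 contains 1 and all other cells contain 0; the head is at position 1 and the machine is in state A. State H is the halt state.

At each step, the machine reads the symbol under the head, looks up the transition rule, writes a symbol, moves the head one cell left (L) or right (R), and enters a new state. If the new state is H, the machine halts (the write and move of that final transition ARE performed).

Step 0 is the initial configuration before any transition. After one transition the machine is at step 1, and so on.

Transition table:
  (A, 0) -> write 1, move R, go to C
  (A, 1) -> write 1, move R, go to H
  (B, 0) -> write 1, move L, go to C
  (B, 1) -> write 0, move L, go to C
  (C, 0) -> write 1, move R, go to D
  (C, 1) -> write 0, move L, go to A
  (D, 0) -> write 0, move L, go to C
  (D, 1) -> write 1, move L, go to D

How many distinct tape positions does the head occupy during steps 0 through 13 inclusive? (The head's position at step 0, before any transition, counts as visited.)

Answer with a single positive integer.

Step 1: in state A at pos 1, read 0 -> (A,0)->write 1,move R,goto C. Now: state=C, head=2, tape[0..4]=01010 (head:   ^)
Step 2: in state C at pos 2, read 0 -> (C,0)->write 1,move R,goto D. Now: state=D, head=3, tape[0..4]=01110 (head:    ^)
Step 3: in state D at pos 3, read 1 -> (D,1)->write 1,move L,goto D. Now: state=D, head=2, tape[0..4]=01110 (head:   ^)
Step 4: in state D at pos 2, read 1 -> (D,1)->write 1,move L,goto D. Now: state=D, head=1, tape[0..4]=01110 (head:  ^)
Step 5: in state D at pos 1, read 1 -> (D,1)->write 1,move L,goto D. Now: state=D, head=0, tape[-1..4]=001110 (head:  ^)
Step 6: in state D at pos 0, read 0 -> (D,0)->write 0,move L,goto C. Now: state=C, head=-1, tape[-2..4]=0001110 (head:  ^)
Step 7: in state C at pos -1, read 0 -> (C,0)->write 1,move R,goto D. Now: state=D, head=0, tape[-2..4]=0101110 (head:   ^)
Step 8: in state D at pos 0, read 0 -> (D,0)->write 0,move L,goto C. Now: state=C, head=-1, tape[-2..4]=0101110 (head:  ^)
Step 9: in state C at pos -1, read 1 -> (C,1)->write 0,move L,goto A. Now: state=A, head=-2, tape[-3..4]=00001110 (head:  ^)
Step 10: in state A at pos -2, read 0 -> (A,0)->write 1,move R,goto C. Now: state=C, head=-1, tape[-3..4]=01001110 (head:   ^)
Step 11: in state C at pos -1, read 0 -> (C,0)->write 1,move R,goto D. Now: state=D, head=0, tape[-3..4]=01101110 (head:    ^)
Step 12: in state D at pos 0, read 0 -> (D,0)->write 0,move L,goto C. Now: state=C, head=-1, tape[-3..4]=01101110 (head:   ^)
Step 13: in state C at pos -1, read 1 -> (C,1)->write 0,move L,goto A. Now: state=A, head=-2, tape[-3..4]=01001110 (head:  ^)
Head positions at steps 0..13: starting at 1, distinct positions visited = {-2, -1, 0, 1, 2, 3} -> 6 position(s)

Answer: 6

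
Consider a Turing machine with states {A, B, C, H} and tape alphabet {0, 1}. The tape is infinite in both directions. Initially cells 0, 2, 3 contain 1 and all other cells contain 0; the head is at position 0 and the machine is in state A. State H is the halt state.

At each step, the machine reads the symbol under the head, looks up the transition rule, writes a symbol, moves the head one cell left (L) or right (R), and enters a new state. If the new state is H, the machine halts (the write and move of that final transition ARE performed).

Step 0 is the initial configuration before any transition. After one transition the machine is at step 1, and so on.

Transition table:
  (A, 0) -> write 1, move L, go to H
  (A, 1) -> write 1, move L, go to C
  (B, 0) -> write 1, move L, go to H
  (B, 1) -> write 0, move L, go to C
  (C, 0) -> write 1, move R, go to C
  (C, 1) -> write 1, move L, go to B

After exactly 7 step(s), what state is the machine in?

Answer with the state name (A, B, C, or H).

Answer: B

Derivation:
Step 1: in state A at pos 0, read 1 -> (A,1)->write 1,move L,goto C. Now: state=C, head=-1, tape[-2..4]=0010110 (head:  ^)
Step 2: in state C at pos -1, read 0 -> (C,0)->write 1,move R,goto C. Now: state=C, head=0, tape[-2..4]=0110110 (head:   ^)
Step 3: in state C at pos 0, read 1 -> (C,1)->write 1,move L,goto B. Now: state=B, head=-1, tape[-2..4]=0110110 (head:  ^)
Step 4: in state B at pos -1, read 1 -> (B,1)->write 0,move L,goto C. Now: state=C, head=-2, tape[-3..4]=00010110 (head:  ^)
Step 5: in state C at pos -2, read 0 -> (C,0)->write 1,move R,goto C. Now: state=C, head=-1, tape[-3..4]=01010110 (head:   ^)
Step 6: in state C at pos -1, read 0 -> (C,0)->write 1,move R,goto C. Now: state=C, head=0, tape[-3..4]=01110110 (head:    ^)
Step 7: in state C at pos 0, read 1 -> (C,1)->write 1,move L,goto B. Now: state=B, head=-1, tape[-3..4]=01110110 (head:   ^)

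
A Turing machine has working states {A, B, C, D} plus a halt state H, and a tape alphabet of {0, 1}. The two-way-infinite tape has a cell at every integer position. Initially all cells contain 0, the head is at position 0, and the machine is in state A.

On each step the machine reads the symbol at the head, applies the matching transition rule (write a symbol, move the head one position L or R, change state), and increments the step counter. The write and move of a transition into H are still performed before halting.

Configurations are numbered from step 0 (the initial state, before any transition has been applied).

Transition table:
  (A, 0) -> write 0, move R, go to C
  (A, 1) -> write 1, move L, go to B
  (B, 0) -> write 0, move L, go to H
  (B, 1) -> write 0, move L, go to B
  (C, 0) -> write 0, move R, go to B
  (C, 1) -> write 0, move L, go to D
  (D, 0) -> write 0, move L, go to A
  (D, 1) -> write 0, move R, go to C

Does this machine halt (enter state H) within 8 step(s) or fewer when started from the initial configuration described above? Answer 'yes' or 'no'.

Answer: yes

Derivation:
Step 1: in state A at pos 0, read 0 -> (A,0)->write 0,move R,goto C. Now: state=C, head=1, tape[-1..2]=0000 (head:   ^)
Step 2: in state C at pos 1, read 0 -> (C,0)->write 0,move R,goto B. Now: state=B, head=2, tape[-1..3]=00000 (head:    ^)
Step 3: in state B at pos 2, read 0 -> (B,0)->write 0,move L,goto H. Now: state=H, head=1, tape[-1..3]=00000 (head:   ^)
State H reached at step 3; 3 <= 8 -> yes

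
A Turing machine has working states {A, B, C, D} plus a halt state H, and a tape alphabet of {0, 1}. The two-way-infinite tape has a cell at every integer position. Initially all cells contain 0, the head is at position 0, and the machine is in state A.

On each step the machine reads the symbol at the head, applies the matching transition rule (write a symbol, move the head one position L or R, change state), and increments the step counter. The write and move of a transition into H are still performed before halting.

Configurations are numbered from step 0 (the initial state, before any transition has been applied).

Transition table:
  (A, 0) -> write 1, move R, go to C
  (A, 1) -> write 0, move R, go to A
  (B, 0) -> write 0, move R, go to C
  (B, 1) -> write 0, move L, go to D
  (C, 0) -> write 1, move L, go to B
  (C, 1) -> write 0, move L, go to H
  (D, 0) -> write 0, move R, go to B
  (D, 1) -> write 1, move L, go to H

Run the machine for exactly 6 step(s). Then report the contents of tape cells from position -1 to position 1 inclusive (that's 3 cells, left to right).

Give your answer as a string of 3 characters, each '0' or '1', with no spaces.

Answer: 000

Derivation:
Step 1: in state A at pos 0, read 0 -> (A,0)->write 1,move R,goto C. Now: state=C, head=1, tape[-1..2]=0100 (head:   ^)
Step 2: in state C at pos 1, read 0 -> (C,0)->write 1,move L,goto B. Now: state=B, head=0, tape[-1..2]=0110 (head:  ^)
Step 3: in state B at pos 0, read 1 -> (B,1)->write 0,move L,goto D. Now: state=D, head=-1, tape[-2..2]=00010 (head:  ^)
Step 4: in state D at pos -1, read 0 -> (D,0)->write 0,move R,goto B. Now: state=B, head=0, tape[-2..2]=00010 (head:   ^)
Step 5: in state B at pos 0, read 0 -> (B,0)->write 0,move R,goto C. Now: state=C, head=1, tape[-2..2]=00010 (head:    ^)
Step 6: in state C at pos 1, read 1 -> (C,1)->write 0,move L,goto H. Now: state=H, head=0, tape[-2..2]=00000 (head:   ^)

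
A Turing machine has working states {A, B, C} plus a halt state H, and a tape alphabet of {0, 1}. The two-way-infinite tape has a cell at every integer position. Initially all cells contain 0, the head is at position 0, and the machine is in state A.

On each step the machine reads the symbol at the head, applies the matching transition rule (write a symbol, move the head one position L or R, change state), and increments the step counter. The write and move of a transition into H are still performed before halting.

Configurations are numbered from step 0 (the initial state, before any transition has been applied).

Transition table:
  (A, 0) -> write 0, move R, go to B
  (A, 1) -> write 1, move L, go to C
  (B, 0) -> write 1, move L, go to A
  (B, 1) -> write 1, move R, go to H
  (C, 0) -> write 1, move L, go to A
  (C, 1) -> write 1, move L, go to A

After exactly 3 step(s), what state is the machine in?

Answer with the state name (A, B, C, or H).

Answer: B

Derivation:
Step 1: in state A at pos 0, read 0 -> (A,0)->write 0,move R,goto B. Now: state=B, head=1, tape[-1..2]=0000 (head:   ^)
Step 2: in state B at pos 1, read 0 -> (B,0)->write 1,move L,goto A. Now: state=A, head=0, tape[-1..2]=0010 (head:  ^)
Step 3: in state A at pos 0, read 0 -> (A,0)->write 0,move R,goto B. Now: state=B, head=1, tape[-1..2]=0010 (head:   ^)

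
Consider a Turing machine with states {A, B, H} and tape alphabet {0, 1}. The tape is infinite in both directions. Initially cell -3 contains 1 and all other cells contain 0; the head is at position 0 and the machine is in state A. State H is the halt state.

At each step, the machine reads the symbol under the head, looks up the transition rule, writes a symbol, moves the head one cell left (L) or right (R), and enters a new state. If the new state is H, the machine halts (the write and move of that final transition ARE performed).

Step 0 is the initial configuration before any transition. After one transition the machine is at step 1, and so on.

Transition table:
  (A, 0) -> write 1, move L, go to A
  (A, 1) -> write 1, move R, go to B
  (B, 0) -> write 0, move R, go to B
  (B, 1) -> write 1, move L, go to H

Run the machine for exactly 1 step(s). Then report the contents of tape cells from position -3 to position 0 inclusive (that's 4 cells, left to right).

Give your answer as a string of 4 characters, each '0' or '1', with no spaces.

Step 1: in state A at pos 0, read 0 -> (A,0)->write 1,move L,goto A. Now: state=A, head=-1, tape[-4..1]=010010 (head:    ^)

Answer: 1001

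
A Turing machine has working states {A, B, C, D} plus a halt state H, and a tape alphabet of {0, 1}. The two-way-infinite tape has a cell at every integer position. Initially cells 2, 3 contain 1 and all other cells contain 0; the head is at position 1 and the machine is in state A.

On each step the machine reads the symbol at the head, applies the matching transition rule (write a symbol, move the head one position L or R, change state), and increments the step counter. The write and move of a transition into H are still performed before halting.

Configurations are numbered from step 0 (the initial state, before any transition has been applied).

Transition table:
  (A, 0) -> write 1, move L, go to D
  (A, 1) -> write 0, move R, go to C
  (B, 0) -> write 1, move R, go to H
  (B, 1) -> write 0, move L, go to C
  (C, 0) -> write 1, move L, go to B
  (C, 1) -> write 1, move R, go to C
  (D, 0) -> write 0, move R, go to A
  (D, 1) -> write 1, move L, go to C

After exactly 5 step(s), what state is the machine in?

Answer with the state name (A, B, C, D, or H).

Answer: C

Derivation:
Step 1: in state A at pos 1, read 0 -> (A,0)->write 1,move L,goto D. Now: state=D, head=0, tape[-1..4]=001110 (head:  ^)
Step 2: in state D at pos 0, read 0 -> (D,0)->write 0,move R,goto A. Now: state=A, head=1, tape[-1..4]=001110 (head:   ^)
Step 3: in state A at pos 1, read 1 -> (A,1)->write 0,move R,goto C. Now: state=C, head=2, tape[-1..4]=000110 (head:    ^)
Step 4: in state C at pos 2, read 1 -> (C,1)->write 1,move R,goto C. Now: state=C, head=3, tape[-1..4]=000110 (head:     ^)
Step 5: in state C at pos 3, read 1 -> (C,1)->write 1,move R,goto C. Now: state=C, head=4, tape[-1..5]=0001100 (head:      ^)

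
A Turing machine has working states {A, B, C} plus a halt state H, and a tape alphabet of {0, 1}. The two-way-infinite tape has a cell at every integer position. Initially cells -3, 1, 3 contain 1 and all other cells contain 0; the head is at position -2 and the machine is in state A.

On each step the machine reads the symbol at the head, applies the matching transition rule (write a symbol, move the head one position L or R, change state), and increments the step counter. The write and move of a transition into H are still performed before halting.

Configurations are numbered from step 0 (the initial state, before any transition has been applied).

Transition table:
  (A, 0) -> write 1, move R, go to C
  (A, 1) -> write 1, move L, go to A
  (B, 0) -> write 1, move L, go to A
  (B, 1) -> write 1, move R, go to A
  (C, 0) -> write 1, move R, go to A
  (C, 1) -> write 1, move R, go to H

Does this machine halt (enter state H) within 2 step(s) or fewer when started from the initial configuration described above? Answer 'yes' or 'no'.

Step 1: in state A at pos -2, read 0 -> (A,0)->write 1,move R,goto C. Now: state=C, head=-1, tape[-4..4]=011001010 (head:    ^)
Step 2: in state C at pos -1, read 0 -> (C,0)->write 1,move R,goto A. Now: state=A, head=0, tape[-4..4]=011101010 (head:     ^)
After 2 step(s): state = A (not H) -> not halted within 2 -> no

Answer: no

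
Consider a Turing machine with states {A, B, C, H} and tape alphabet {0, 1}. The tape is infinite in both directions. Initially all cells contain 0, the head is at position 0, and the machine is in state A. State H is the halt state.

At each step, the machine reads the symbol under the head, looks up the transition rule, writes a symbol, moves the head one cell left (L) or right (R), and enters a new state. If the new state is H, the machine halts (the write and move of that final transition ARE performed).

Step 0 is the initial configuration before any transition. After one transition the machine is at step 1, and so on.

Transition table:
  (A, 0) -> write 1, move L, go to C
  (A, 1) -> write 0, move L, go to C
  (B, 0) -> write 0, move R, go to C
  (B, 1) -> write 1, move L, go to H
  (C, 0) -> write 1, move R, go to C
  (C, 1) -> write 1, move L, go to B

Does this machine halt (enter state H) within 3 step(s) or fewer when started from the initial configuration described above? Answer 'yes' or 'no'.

Answer: no

Derivation:
Step 1: in state A at pos 0, read 0 -> (A,0)->write 1,move L,goto C. Now: state=C, head=-1, tape[-2..1]=0010 (head:  ^)
Step 2: in state C at pos -1, read 0 -> (C,0)->write 1,move R,goto C. Now: state=C, head=0, tape[-2..1]=0110 (head:   ^)
Step 3: in state C at pos 0, read 1 -> (C,1)->write 1,move L,goto B. Now: state=B, head=-1, tape[-2..1]=0110 (head:  ^)
After 3 step(s): state = B (not H) -> not halted within 3 -> no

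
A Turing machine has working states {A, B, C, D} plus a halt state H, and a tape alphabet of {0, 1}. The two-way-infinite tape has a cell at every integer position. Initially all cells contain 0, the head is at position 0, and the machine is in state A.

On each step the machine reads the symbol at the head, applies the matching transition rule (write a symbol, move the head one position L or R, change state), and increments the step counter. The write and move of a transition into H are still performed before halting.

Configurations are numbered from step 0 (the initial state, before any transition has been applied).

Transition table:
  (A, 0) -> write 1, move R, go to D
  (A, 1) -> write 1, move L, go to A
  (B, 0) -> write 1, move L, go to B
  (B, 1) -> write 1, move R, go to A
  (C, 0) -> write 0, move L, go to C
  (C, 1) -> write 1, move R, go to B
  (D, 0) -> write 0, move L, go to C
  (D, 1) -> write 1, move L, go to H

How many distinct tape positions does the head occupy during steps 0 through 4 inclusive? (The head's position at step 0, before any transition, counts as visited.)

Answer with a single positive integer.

Step 1: in state A at pos 0, read 0 -> (A,0)->write 1,move R,goto D. Now: state=D, head=1, tape[-1..2]=0100 (head:   ^)
Step 2: in state D at pos 1, read 0 -> (D,0)->write 0,move L,goto C. Now: state=C, head=0, tape[-1..2]=0100 (head:  ^)
Step 3: in state C at pos 0, read 1 -> (C,1)->write 1,move R,goto B. Now: state=B, head=1, tape[-1..2]=0100 (head:   ^)
Step 4: in state B at pos 1, read 0 -> (B,0)->write 1,move L,goto B. Now: state=B, head=0, tape[-1..2]=0110 (head:  ^)
Head positions at steps 0..4: starting at 0, distinct positions visited = {0, 1} -> 2 position(s)

Answer: 2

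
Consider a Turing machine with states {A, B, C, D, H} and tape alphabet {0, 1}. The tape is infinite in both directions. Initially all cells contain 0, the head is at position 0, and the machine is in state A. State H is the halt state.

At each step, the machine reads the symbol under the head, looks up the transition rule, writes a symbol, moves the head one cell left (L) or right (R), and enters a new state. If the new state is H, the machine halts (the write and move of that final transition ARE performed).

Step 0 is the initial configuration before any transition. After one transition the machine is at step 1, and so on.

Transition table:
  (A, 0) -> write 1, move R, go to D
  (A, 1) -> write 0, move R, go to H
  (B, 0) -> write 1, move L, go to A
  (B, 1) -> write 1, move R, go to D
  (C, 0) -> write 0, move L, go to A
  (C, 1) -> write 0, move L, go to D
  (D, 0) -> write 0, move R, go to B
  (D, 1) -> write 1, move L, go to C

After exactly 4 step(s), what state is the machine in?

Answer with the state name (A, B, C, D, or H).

Step 1: in state A at pos 0, read 0 -> (A,0)->write 1,move R,goto D. Now: state=D, head=1, tape[-1..2]=0100 (head:   ^)
Step 2: in state D at pos 1, read 0 -> (D,0)->write 0,move R,goto B. Now: state=B, head=2, tape[-1..3]=01000 (head:    ^)
Step 3: in state B at pos 2, read 0 -> (B,0)->write 1,move L,goto A. Now: state=A, head=1, tape[-1..3]=01010 (head:   ^)
Step 4: in state A at pos 1, read 0 -> (A,0)->write 1,move R,goto D. Now: state=D, head=2, tape[-1..3]=01110 (head:    ^)

Answer: D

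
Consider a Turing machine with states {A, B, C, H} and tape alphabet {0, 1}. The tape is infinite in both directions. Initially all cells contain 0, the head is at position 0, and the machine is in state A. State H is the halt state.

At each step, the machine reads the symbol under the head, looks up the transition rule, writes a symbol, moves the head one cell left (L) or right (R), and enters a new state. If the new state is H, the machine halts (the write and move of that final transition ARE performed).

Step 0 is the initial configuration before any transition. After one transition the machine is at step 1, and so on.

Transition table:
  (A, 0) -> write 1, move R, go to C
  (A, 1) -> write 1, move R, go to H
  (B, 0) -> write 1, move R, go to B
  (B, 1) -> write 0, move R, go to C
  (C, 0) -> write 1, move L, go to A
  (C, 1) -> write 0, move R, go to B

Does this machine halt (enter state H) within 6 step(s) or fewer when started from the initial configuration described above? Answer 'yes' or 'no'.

Step 1: in state A at pos 0, read 0 -> (A,0)->write 1,move R,goto C. Now: state=C, head=1, tape[-1..2]=0100 (head:   ^)
Step 2: in state C at pos 1, read 0 -> (C,0)->write 1,move L,goto A. Now: state=A, head=0, tape[-1..2]=0110 (head:  ^)
Step 3: in state A at pos 0, read 1 -> (A,1)->write 1,move R,goto H. Now: state=H, head=1, tape[-1..2]=0110 (head:   ^)
State H reached at step 3; 3 <= 6 -> yes

Answer: yes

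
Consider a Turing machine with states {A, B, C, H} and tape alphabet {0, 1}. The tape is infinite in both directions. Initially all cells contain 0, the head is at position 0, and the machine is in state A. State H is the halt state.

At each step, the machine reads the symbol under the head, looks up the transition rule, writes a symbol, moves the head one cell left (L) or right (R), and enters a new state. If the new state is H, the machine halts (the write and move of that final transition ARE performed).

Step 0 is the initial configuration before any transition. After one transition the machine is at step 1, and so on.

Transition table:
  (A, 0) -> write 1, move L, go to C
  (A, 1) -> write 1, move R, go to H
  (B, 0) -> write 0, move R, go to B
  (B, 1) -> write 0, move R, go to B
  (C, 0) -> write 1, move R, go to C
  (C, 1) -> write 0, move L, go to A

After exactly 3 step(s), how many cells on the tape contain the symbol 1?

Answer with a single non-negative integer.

Answer: 1

Derivation:
Step 1: in state A at pos 0, read 0 -> (A,0)->write 1,move L,goto C. Now: state=C, head=-1, tape[-2..1]=0010 (head:  ^)
Step 2: in state C at pos -1, read 0 -> (C,0)->write 1,move R,goto C. Now: state=C, head=0, tape[-2..1]=0110 (head:   ^)
Step 3: in state C at pos 0, read 1 -> (C,1)->write 0,move L,goto A. Now: state=A, head=-1, tape[-2..1]=0100 (head:  ^)
Cells containing 1 after step 3: {-1} -> 1 cell(s)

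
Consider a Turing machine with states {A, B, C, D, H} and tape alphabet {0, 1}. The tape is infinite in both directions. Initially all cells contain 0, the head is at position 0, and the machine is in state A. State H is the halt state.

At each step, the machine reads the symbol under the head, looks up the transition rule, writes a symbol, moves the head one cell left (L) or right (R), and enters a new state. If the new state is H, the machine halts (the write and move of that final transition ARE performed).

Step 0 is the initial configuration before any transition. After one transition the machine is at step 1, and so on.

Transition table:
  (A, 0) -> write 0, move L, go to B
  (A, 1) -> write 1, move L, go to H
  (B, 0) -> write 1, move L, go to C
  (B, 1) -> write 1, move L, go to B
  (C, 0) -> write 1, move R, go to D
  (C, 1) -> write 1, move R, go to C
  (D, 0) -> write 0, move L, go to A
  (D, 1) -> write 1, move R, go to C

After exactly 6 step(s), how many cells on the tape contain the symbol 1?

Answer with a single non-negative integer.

Step 1: in state A at pos 0, read 0 -> (A,0)->write 0,move L,goto B. Now: state=B, head=-1, tape[-2..1]=0000 (head:  ^)
Step 2: in state B at pos -1, read 0 -> (B,0)->write 1,move L,goto C. Now: state=C, head=-2, tape[-3..1]=00100 (head:  ^)
Step 3: in state C at pos -2, read 0 -> (C,0)->write 1,move R,goto D. Now: state=D, head=-1, tape[-3..1]=01100 (head:   ^)
Step 4: in state D at pos -1, read 1 -> (D,1)->write 1,move R,goto C. Now: state=C, head=0, tape[-3..1]=01100 (head:    ^)
Step 5: in state C at pos 0, read 0 -> (C,0)->write 1,move R,goto D. Now: state=D, head=1, tape[-3..2]=011100 (head:     ^)
Step 6: in state D at pos 1, read 0 -> (D,0)->write 0,move L,goto A. Now: state=A, head=0, tape[-3..2]=011100 (head:    ^)
Cells containing 1 after step 6: {-2, -1, 0} -> 3 cell(s)

Answer: 3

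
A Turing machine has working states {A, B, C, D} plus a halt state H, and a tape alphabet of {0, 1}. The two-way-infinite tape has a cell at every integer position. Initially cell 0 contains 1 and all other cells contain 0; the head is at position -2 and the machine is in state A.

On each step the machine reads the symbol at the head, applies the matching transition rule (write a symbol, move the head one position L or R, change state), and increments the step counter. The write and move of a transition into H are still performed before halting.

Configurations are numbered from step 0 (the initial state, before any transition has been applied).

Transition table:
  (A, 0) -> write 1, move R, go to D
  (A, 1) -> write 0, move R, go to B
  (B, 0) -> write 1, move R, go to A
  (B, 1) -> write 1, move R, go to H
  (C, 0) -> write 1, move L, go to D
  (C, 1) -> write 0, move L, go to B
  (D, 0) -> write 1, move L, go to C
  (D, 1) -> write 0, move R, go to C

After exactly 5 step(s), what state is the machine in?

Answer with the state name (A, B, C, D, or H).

Answer: D

Derivation:
Step 1: in state A at pos -2, read 0 -> (A,0)->write 1,move R,goto D. Now: state=D, head=-1, tape[-3..1]=01010 (head:   ^)
Step 2: in state D at pos -1, read 0 -> (D,0)->write 1,move L,goto C. Now: state=C, head=-2, tape[-3..1]=01110 (head:  ^)
Step 3: in state C at pos -2, read 1 -> (C,1)->write 0,move L,goto B. Now: state=B, head=-3, tape[-4..1]=000110 (head:  ^)
Step 4: in state B at pos -3, read 0 -> (B,0)->write 1,move R,goto A. Now: state=A, head=-2, tape[-4..1]=010110 (head:   ^)
Step 5: in state A at pos -2, read 0 -> (A,0)->write 1,move R,goto D. Now: state=D, head=-1, tape[-4..1]=011110 (head:    ^)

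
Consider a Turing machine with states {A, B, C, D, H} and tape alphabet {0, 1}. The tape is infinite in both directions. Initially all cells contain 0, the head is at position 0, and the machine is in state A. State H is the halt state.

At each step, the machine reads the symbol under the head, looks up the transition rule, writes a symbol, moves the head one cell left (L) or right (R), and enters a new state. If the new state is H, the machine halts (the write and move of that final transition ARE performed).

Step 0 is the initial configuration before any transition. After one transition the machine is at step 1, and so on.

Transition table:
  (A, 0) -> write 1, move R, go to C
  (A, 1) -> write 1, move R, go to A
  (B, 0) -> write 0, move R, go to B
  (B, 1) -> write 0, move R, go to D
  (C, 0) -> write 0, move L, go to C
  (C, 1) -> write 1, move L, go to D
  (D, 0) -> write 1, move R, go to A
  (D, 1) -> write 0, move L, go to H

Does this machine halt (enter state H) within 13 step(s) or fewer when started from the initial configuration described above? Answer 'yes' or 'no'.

Step 1: in state A at pos 0, read 0 -> (A,0)->write 1,move R,goto C. Now: state=C, head=1, tape[-1..2]=0100 (head:   ^)
Step 2: in state C at pos 1, read 0 -> (C,0)->write 0,move L,goto C. Now: state=C, head=0, tape[-1..2]=0100 (head:  ^)
Step 3: in state C at pos 0, read 1 -> (C,1)->write 1,move L,goto D. Now: state=D, head=-1, tape[-2..2]=00100 (head:  ^)
Step 4: in state D at pos -1, read 0 -> (D,0)->write 1,move R,goto A. Now: state=A, head=0, tape[-2..2]=01100 (head:   ^)
Step 5: in state A at pos 0, read 1 -> (A,1)->write 1,move R,goto A. Now: state=A, head=1, tape[-2..2]=01100 (head:    ^)
Step 6: in state A at pos 1, read 0 -> (A,0)->write 1,move R,goto C. Now: state=C, head=2, tape[-2..3]=011100 (head:     ^)
Step 7: in state C at pos 2, read 0 -> (C,0)->write 0,move L,goto C. Now: state=C, head=1, tape[-2..3]=011100 (head:    ^)
Step 8: in state C at pos 1, read 1 -> (C,1)->write 1,move L,goto D. Now: state=D, head=0, tape[-2..3]=011100 (head:   ^)
Step 9: in state D at pos 0, read 1 -> (D,1)->write 0,move L,goto H. Now: state=H, head=-1, tape[-2..3]=010100 (head:  ^)
State H reached at step 9; 9 <= 13 -> yes

Answer: yes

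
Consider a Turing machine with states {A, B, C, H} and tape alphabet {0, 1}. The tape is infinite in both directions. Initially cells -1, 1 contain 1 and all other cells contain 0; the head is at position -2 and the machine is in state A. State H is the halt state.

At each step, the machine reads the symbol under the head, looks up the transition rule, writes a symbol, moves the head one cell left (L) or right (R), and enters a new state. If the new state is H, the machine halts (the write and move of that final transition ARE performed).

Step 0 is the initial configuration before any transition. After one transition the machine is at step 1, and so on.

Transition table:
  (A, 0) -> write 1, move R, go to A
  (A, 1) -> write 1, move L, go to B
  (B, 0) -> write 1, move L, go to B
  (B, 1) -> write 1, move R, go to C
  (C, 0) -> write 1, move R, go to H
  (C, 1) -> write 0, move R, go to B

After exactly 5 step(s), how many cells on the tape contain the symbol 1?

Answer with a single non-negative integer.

Answer: 3

Derivation:
Step 1: in state A at pos -2, read 0 -> (A,0)->write 1,move R,goto A. Now: state=A, head=-1, tape[-3..2]=011010 (head:   ^)
Step 2: in state A at pos -1, read 1 -> (A,1)->write 1,move L,goto B. Now: state=B, head=-2, tape[-3..2]=011010 (head:  ^)
Step 3: in state B at pos -2, read 1 -> (B,1)->write 1,move R,goto C. Now: state=C, head=-1, tape[-3..2]=011010 (head:   ^)
Step 4: in state C at pos -1, read 1 -> (C,1)->write 0,move R,goto B. Now: state=B, head=0, tape[-3..2]=010010 (head:    ^)
Step 5: in state B at pos 0, read 0 -> (B,0)->write 1,move L,goto B. Now: state=B, head=-1, tape[-3..2]=010110 (head:   ^)
Cells containing 1 after step 5: {-2, 0, 1} -> 3 cell(s)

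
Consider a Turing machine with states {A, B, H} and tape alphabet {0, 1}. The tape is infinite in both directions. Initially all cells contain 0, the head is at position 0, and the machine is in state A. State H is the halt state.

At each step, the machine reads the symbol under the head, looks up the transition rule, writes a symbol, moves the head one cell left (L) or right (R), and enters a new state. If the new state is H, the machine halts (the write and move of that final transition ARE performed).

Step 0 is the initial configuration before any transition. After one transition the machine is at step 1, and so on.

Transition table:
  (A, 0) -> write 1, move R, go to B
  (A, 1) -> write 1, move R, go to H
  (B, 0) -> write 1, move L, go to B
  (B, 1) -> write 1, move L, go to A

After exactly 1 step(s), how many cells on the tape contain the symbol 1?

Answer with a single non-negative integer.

Answer: 1

Derivation:
Step 1: in state A at pos 0, read 0 -> (A,0)->write 1,move R,goto B. Now: state=B, head=1, tape[-1..2]=0100 (head:   ^)
Cells containing 1 after step 1: {0} -> 1 cell(s)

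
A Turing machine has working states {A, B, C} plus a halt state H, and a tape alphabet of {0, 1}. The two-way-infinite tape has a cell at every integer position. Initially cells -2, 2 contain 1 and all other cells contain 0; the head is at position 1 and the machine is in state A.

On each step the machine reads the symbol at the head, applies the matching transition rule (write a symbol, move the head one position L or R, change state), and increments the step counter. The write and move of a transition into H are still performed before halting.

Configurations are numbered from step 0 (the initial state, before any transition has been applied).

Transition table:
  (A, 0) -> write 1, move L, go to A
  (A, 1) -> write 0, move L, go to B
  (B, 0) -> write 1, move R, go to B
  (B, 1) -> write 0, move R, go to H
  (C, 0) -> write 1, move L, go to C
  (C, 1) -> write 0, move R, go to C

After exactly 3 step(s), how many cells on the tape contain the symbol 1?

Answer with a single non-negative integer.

Answer: 5

Derivation:
Step 1: in state A at pos 1, read 0 -> (A,0)->write 1,move L,goto A. Now: state=A, head=0, tape[-3..3]=0100110 (head:    ^)
Step 2: in state A at pos 0, read 0 -> (A,0)->write 1,move L,goto A. Now: state=A, head=-1, tape[-3..3]=0101110 (head:   ^)
Step 3: in state A at pos -1, read 0 -> (A,0)->write 1,move L,goto A. Now: state=A, head=-2, tape[-3..3]=0111110 (head:  ^)
Cells containing 1 after step 3: {-2, -1, 0, 1, 2} -> 5 cell(s)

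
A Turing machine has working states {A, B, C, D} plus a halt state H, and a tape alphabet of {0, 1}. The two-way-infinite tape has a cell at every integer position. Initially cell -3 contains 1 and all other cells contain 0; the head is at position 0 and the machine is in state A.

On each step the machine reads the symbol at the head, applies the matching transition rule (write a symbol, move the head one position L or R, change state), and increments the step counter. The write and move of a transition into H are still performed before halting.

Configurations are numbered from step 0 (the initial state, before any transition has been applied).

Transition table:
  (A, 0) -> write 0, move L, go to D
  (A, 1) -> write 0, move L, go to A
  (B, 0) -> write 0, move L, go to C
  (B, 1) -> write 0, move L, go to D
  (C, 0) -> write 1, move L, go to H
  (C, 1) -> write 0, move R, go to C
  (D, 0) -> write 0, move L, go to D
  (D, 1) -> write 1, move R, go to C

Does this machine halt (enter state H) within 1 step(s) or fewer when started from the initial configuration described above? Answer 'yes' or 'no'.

Answer: no

Derivation:
Step 1: in state A at pos 0, read 0 -> (A,0)->write 0,move L,goto D. Now: state=D, head=-1, tape[-4..1]=010000 (head:    ^)
After 1 step(s): state = D (not H) -> not halted within 1 -> no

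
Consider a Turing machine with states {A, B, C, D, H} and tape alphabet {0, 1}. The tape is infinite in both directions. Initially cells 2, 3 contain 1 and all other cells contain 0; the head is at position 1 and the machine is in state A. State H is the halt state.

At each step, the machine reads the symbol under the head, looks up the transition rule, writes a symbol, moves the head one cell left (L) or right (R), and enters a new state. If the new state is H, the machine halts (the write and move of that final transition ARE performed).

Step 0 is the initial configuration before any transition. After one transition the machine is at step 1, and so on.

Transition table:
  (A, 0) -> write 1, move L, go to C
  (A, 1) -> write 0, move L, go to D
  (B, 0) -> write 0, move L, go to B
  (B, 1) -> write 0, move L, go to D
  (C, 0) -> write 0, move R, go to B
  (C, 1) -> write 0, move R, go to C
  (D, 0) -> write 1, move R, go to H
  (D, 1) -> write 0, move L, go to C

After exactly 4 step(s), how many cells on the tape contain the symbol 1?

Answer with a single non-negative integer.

Answer: 3

Derivation:
Step 1: in state A at pos 1, read 0 -> (A,0)->write 1,move L,goto C. Now: state=C, head=0, tape[-1..4]=001110 (head:  ^)
Step 2: in state C at pos 0, read 0 -> (C,0)->write 0,move R,goto B. Now: state=B, head=1, tape[-1..4]=001110 (head:   ^)
Step 3: in state B at pos 1, read 1 -> (B,1)->write 0,move L,goto D. Now: state=D, head=0, tape[-1..4]=000110 (head:  ^)
Step 4: in state D at pos 0, read 0 -> (D,0)->write 1,move R,goto H. Now: state=H, head=1, tape[-1..4]=010110 (head:   ^)
Cells containing 1 after step 4: {0, 2, 3} -> 3 cell(s)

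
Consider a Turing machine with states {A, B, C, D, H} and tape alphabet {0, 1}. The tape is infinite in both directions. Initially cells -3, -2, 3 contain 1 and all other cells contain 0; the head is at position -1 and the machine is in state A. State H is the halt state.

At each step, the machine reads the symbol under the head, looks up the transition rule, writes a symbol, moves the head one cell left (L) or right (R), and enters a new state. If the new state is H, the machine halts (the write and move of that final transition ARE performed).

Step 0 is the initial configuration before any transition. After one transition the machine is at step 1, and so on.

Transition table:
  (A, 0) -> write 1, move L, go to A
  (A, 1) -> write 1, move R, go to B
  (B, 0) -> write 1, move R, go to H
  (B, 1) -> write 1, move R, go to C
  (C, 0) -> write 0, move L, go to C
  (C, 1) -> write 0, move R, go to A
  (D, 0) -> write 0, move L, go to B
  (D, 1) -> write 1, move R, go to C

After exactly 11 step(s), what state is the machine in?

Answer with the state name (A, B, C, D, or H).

Answer: A

Derivation:
Step 1: in state A at pos -1, read 0 -> (A,0)->write 1,move L,goto A. Now: state=A, head=-2, tape[-4..4]=011100010 (head:   ^)
Step 2: in state A at pos -2, read 1 -> (A,1)->write 1,move R,goto B. Now: state=B, head=-1, tape[-4..4]=011100010 (head:    ^)
Step 3: in state B at pos -1, read 1 -> (B,1)->write 1,move R,goto C. Now: state=C, head=0, tape[-4..4]=011100010 (head:     ^)
Step 4: in state C at pos 0, read 0 -> (C,0)->write 0,move L,goto C. Now: state=C, head=-1, tape[-4..4]=011100010 (head:    ^)
Step 5: in state C at pos -1, read 1 -> (C,1)->write 0,move R,goto A. Now: state=A, head=0, tape[-4..4]=011000010 (head:     ^)
Step 6: in state A at pos 0, read 0 -> (A,0)->write 1,move L,goto A. Now: state=A, head=-1, tape[-4..4]=011010010 (head:    ^)
Step 7: in state A at pos -1, read 0 -> (A,0)->write 1,move L,goto A. Now: state=A, head=-2, tape[-4..4]=011110010 (head:   ^)
Step 8: in state A at pos -2, read 1 -> (A,1)->write 1,move R,goto B. Now: state=B, head=-1, tape[-4..4]=011110010 (head:    ^)
Step 9: in state B at pos -1, read 1 -> (B,1)->write 1,move R,goto C. Now: state=C, head=0, tape[-4..4]=011110010 (head:     ^)
Step 10: in state C at pos 0, read 1 -> (C,1)->write 0,move R,goto A. Now: state=A, head=1, tape[-4..4]=011100010 (head:      ^)
Step 11: in state A at pos 1, read 0 -> (A,0)->write 1,move L,goto A. Now: state=A, head=0, tape[-4..4]=011101010 (head:     ^)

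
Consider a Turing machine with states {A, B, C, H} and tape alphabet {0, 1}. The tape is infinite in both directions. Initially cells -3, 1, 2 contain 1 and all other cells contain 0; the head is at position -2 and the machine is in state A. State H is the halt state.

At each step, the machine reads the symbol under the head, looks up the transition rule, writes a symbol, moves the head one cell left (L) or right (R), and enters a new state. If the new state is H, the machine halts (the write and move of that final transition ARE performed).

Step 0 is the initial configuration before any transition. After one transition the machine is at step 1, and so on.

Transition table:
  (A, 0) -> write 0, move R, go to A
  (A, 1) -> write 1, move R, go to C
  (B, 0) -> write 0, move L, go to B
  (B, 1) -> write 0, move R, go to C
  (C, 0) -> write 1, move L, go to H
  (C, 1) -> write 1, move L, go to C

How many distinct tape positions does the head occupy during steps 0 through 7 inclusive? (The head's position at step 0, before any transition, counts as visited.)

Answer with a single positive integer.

Answer: 5

Derivation:
Step 1: in state A at pos -2, read 0 -> (A,0)->write 0,move R,goto A. Now: state=A, head=-1, tape[-4..3]=01000110 (head:    ^)
Step 2: in state A at pos -1, read 0 -> (A,0)->write 0,move R,goto A. Now: state=A, head=0, tape[-4..3]=01000110 (head:     ^)
Step 3: in state A at pos 0, read 0 -> (A,0)->write 0,move R,goto A. Now: state=A, head=1, tape[-4..3]=01000110 (head:      ^)
Step 4: in state A at pos 1, read 1 -> (A,1)->write 1,move R,goto C. Now: state=C, head=2, tape[-4..3]=01000110 (head:       ^)
Step 5: in state C at pos 2, read 1 -> (C,1)->write 1,move L,goto C. Now: state=C, head=1, tape[-4..3]=01000110 (head:      ^)
Step 6: in state C at pos 1, read 1 -> (C,1)->write 1,move L,goto C. Now: state=C, head=0, tape[-4..3]=01000110 (head:     ^)
Step 7: in state C at pos 0, read 0 -> (C,0)->write 1,move L,goto H. Now: state=H, head=-1, tape[-4..3]=01001110 (head:    ^)
Head positions at steps 0..7: starting at -2, distinct positions visited = {-2, -1, 0, 1, 2} -> 5 position(s)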